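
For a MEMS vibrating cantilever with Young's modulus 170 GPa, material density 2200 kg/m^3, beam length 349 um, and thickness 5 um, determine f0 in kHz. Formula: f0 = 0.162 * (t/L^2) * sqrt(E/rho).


Step 1: Convert units to SI.
t_SI = 5e-6 m, L_SI = 349e-6 m
Step 2: Calculate sqrt(E/rho).
sqrt(170e9 / 2200) = 8790.49 m/s
Step 3: Compute f0.
f0 = 0.162 * 5e-6 / (349e-6)^2 * 8790.49 = 58458.4 Hz = 58.46 kHz


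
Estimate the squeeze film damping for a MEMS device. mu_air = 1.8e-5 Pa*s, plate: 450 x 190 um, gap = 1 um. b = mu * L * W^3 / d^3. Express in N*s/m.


Step 1: Convert to SI.
L = 450e-6 m, W = 190e-6 m, d = 1e-6 m
Step 2: W^3 = (190e-6)^3 = 6.86e-12 m^3
Step 3: d^3 = (1e-6)^3 = 1.00e-18 m^3
Step 4: b = 1.8e-5 * 450e-6 * 6.86e-12 / 1.00e-18
b = 5.56e-02 N*s/m


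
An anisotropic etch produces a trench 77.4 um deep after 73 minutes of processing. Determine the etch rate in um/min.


Step 1: Etch rate = depth / time
Step 2: rate = 77.4 / 73
rate = 1.06 um/min


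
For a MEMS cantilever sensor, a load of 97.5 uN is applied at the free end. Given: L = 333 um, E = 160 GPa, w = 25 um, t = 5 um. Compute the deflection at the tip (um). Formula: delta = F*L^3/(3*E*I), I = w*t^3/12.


Step 1: Calculate the second moment of area.
I = w * t^3 / 12 = 25 * 5^3 / 12 = 260.4167 um^4
Step 2: Convert E to consistent units (1 GPa = 1000 uN/um^2).
E = 160 GPa = 160000 uN/um^2
Step 3: Calculate tip deflection.
delta = F * L^3 / (3 * E * I)
delta = 97.5 * 333^3 / (3 * 160000 * 260.4167)
delta = 28.8023 um


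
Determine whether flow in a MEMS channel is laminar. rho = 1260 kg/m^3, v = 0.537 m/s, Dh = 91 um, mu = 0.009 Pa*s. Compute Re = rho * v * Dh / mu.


Step 1: Convert Dh to meters: Dh = 91e-6 m
Step 2: Re = rho * v * Dh / mu
Re = 1260 * 0.537 * 91e-6 / 0.009
Re = 6.841
Since Re = 6.841 is below ~2300, the flow is laminar.


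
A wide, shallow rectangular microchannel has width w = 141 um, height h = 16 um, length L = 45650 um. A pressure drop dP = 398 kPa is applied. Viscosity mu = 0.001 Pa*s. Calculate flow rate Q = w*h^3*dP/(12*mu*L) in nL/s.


Step 1: Convert all dimensions to SI (meters).
w = 141e-6 m, h = 16e-6 m, L = 45650e-6 m, dP = 398e3 Pa
Step 2: Q = w * h^3 * dP / (12 * mu * L)
Q = 141e-6 * (16e-6)^3 * 398e3 / (12 * 0.001 * 45650e-6) = 4.1960447e-10 m^3/s
Step 3: Convert Q from m^3/s to nL/s (1 m^3 = 1e12 nL, so multiply by 1e12).
Q = 419.604 nL/s


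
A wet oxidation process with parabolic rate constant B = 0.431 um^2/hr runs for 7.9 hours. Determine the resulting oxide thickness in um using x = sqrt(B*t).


Step 1: Compute B*t = 0.431 * 7.9 = 3.4049
Step 2: x = sqrt(3.4049)
x = 1.845 um


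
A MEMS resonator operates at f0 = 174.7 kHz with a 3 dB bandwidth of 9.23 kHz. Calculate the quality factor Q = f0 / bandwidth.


Step 1: Q = f0 / bandwidth
Step 2: Q = 174.7 / 9.23
Q = 18.9


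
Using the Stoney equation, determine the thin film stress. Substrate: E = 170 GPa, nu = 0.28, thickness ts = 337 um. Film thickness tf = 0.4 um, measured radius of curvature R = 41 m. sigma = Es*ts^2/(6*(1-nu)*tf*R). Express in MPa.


Step 1: Compute numerator: Es * ts^2 = 170 * 337^2 = 19306730 (GPa*um^2)
Step 2: Compute denominator (R in um): 6*(1-nu)*tf*R = 6*0.72*0.4*41e6 = 70848000.0 (um^2)
Step 3: sigma (GPa) = 19306730 / 70848000.0 = 2.72509e-01 GPa
Step 4: Convert to MPa (x1000): sigma = 272.5 MPa


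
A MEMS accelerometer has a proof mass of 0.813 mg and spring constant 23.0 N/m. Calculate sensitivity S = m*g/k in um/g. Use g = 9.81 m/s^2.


Step 1: Convert mass: m = 0.813 mg = 8.13e-07 kg
Step 2: S = m * g / k = 8.13e-07 * 9.81 / 23.0
Step 3: S = 3.47e-07 m/g
Step 4: Convert to um/g: S = 0.347 um/g


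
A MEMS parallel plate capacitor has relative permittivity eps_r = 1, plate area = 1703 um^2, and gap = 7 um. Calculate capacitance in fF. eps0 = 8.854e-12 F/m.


Step 1: Convert area to m^2: A = 1703e-12 m^2
Step 2: Convert gap to m: d = 7e-6 m
Step 3: C = eps0 * eps_r * A / d
C = 8.854e-12 * 1 * 1703e-12 / 7e-6
Step 4: Convert to fF (multiply by 1e15).
C = 2.15 fF


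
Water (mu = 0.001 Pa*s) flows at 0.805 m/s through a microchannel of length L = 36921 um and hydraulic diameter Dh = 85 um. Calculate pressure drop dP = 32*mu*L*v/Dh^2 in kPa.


Step 1: Convert to SI: L = 36921e-6 m, Dh = 85e-6 m
Step 2: dP = 32 * 0.001 * 36921e-6 * 0.805 / (85e-6)^2
Step 3: dP = 131638.06 Pa
Step 4: Convert to kPa: dP = 131.64 kPa


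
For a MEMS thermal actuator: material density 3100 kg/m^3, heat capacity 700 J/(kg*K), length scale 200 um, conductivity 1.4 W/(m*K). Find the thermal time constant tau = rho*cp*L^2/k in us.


Step 1: Convert L to m: L = 200e-6 m
Step 2: L^2 = (200e-6)^2 = 4e-08 m^2
Step 3: tau = 3100 * 700 * 4e-08 / 1.4 = 6.2e-02 s
Step 4: Convert to microseconds (multiply by 1e6).
tau = 62000.0 us


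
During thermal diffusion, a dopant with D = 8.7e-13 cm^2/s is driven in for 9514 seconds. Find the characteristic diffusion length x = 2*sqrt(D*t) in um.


Step 1: Compute D*t = 8.7e-13 * 9514 = 8.27718e-09 cm^2
Step 2: sqrt(D*t) = 9.0979e-05 cm
Step 3: x = 2 * 9.0979e-05 cm = 1.81958e-04 cm
Step 4: Convert to um (1 cm = 1e4 um): x = 1.82 um


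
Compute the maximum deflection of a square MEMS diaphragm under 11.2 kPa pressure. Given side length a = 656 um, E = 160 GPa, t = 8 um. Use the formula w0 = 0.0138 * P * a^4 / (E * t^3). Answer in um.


Step 1: Convert pressure to compatible units (E is in GPa, so P in GPa).
P = 11.2 kPa = 11.2e-6 GPa
Step 2: Compute numerator: 0.0138 * P * a^4.
a^4 = 656^4 = 185189072896
numerator = 0.0138 * 11.2e-6 * 185189072896 = 2.86228e+04
Step 3: Compute denominator: E * t^3 = 160 * 8^3 = 81920
Step 4: w0 = numerator / denominator = 2.86228e+04 / 81920 = 0.3494 um


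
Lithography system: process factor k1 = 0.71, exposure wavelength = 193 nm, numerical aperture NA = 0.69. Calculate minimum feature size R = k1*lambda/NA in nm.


Step 1: Identify values: k1 = 0.71, lambda = 193 nm, NA = 0.69
Step 2: R = k1 * lambda / NA
R = 0.71 * 193 / 0.69
R = 198.6 nm


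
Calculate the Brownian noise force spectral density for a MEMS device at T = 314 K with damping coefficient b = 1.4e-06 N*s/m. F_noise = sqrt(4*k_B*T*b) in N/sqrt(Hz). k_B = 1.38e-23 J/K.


Step 1: Compute 4 * k_B * T * b
= 4 * 1.38e-23 * 314 * 1.4e-06
= 2.4266e-26 N^2/Hz
Step 2: F_noise = sqrt(2.4266e-26)
F_noise = 1.56e-13 N/sqrt(Hz)


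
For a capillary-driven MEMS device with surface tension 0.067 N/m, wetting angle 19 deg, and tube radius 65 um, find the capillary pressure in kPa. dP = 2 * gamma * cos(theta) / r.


Step 1: cos(19 deg) = 0.9455
Step 2: Convert r to m: r = 65e-6 m
Step 3: dP = 2 * 0.067 * 0.9455 / 65e-6 = 1949.2 Pa
Step 4: Convert Pa to kPa (divide by 1000).
dP = 1.95 kPa


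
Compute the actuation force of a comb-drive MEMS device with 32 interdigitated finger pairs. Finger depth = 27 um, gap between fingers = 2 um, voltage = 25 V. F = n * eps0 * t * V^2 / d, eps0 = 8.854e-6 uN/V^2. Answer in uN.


Step 1: Parameters: n=32, eps0=8.854e-6 uN/V^2, t=27 um, V=25 V, d=2 um
Step 2: V^2 = 625
Step 3: F = 32 * 8.854e-6 * 27 * 625 / 2
F = 2.391 uN


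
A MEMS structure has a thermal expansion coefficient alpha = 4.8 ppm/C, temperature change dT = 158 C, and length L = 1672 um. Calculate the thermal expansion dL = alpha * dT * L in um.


Step 1: Convert CTE: alpha = 4.8 ppm/C = 4.8e-6 /C
Step 2: dL = 4.8e-6 * 158 * 1672
dL = 1.268 um


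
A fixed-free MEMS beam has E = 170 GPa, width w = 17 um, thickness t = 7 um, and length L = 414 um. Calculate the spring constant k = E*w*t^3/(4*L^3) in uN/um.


Step 1: Convert E to consistent units (1 GPa = 1000 uN/um^2).
E = 170 GPa = 170000 uN/um^2
Step 2: Compute t^3 = 7^3 = 343
Step 3: Compute L^3 = 414^3 = 70957944
Step 4: k = 170000 * 17 * 343 / (4 * 70957944)
k = 3.4925 uN/um


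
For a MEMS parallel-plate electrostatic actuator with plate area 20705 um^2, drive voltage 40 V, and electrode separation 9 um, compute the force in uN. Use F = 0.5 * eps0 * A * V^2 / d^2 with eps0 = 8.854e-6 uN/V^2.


Step 1: Identify parameters.
eps0 = 8.854e-6 uN/V^2, A = 20705 um^2, V = 40 V, d = 9 um
Step 2: Compute V^2 = 40^2 = 1600
Step 3: Compute d^2 = 9^2 = 81
Step 4: F = 0.5 * 8.854e-6 * 20705 * 1600 / 81
F = 1.811 uN


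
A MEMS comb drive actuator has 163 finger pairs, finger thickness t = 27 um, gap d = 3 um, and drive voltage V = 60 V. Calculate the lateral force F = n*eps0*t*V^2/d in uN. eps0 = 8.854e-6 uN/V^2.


Step 1: Parameters: n=163, eps0=8.854e-6 uN/V^2, t=27 um, V=60 V, d=3 um
Step 2: V^2 = 3600
Step 3: F = 163 * 8.854e-6 * 27 * 3600 / 3
F = 46.76 uN


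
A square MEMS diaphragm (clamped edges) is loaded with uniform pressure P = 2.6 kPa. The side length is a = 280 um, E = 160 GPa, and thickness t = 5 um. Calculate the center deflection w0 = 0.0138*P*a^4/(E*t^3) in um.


Step 1: Convert pressure to compatible units (E is in GPa, so P in GPa).
P = 2.6 kPa = 2.6e-6 GPa
Step 2: Compute numerator: 0.0138 * P * a^4.
a^4 = 280^4 = 6146560000
numerator = 0.0138 * 2.6e-6 * 6146560000 = 2.205e+02
Step 3: Compute denominator: E * t^3 = 160 * 5^3 = 20000
Step 4: w0 = numerator / denominator = 2.205e+02 / 20000 = 0.011 um


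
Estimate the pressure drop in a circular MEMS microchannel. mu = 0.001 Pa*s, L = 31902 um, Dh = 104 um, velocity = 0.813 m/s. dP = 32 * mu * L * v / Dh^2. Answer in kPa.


Step 1: Convert to SI: L = 31902e-6 m, Dh = 104e-6 m
Step 2: dP = 32 * 0.001 * 31902e-6 * 0.813 / (104e-6)^2
Step 3: dP = 76734.69 Pa
Step 4: Convert to kPa: dP = 76.73 kPa


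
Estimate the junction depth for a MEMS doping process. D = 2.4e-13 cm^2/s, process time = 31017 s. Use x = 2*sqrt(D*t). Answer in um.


Step 1: Compute D*t = 2.4e-13 * 31017 = 7.44408e-09 cm^2
Step 2: sqrt(D*t) = 8.62791e-05 cm
Step 3: x = 2 * 8.62791e-05 cm = 1.725582e-04 cm
Step 4: Convert to um (1 cm = 1e4 um): x = 1.726 um


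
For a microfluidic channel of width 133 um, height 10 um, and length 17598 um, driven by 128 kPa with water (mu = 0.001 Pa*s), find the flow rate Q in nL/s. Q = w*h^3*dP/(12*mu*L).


Step 1: Convert all dimensions to SI (meters).
w = 133e-6 m, h = 10e-6 m, L = 17598e-6 m, dP = 128e3 Pa
Step 2: Q = w * h^3 * dP / (12 * mu * L)
Q = 133e-6 * (10e-6)^3 * 128e3 / (12 * 0.001 * 17598e-6) = 8.061522e-11 m^3/s
Step 3: Convert Q from m^3/s to nL/s (1 m^3 = 1e12 nL, so multiply by 1e12).
Q = 80.615 nL/s


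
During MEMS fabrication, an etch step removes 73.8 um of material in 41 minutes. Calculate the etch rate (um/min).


Step 1: Etch rate = depth / time
Step 2: rate = 73.8 / 41
rate = 1.8 um/min


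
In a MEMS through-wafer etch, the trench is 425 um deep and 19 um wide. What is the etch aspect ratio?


Step 1: AR = depth / width
Step 2: AR = 425 / 19
AR = 22.4


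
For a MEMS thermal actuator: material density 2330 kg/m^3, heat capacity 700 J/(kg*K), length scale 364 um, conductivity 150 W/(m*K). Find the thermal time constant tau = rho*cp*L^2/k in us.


Step 1: Convert L to m: L = 364e-6 m
Step 2: L^2 = (364e-6)^2 = 1.32496e-07 m^2
Step 3: tau = 2330 * 700 * 1.32496e-07 / 150 = 1.44067317e-03 s
Step 4: Convert to microseconds (multiply by 1e6).
tau = 1440.673 us


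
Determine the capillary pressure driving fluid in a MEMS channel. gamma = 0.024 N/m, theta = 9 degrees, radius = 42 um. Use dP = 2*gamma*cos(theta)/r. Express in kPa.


Step 1: cos(9 deg) = 0.9877
Step 2: Convert r to m: r = 42e-6 m
Step 3: dP = 2 * 0.024 * 0.9877 / 42e-6 = 1128.8 Pa
Step 4: Convert Pa to kPa (divide by 1000).
dP = 1.13 kPa


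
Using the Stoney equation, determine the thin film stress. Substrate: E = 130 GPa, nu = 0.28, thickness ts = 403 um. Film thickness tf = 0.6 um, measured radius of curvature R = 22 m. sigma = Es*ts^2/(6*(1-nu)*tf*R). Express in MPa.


Step 1: Compute numerator: Es * ts^2 = 130 * 403^2 = 21113170 (GPa*um^2)
Step 2: Compute denominator (R in um): 6*(1-nu)*tf*R = 6*0.72*0.6*22e6 = 57024000.0 (um^2)
Step 3: sigma (GPa) = 21113170 / 57024000.0 = 3.70251e-01 GPa
Step 4: Convert to MPa (x1000): sigma = 370.3 MPa


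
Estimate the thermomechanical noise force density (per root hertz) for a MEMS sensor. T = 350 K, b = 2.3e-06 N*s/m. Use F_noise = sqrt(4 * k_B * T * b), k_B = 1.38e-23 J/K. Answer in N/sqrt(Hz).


Step 1: Compute 4 * k_B * T * b
= 4 * 1.38e-23 * 350 * 2.3e-06
= 4.4436e-26 N^2/Hz
Step 2: F_noise = sqrt(4.4436e-26)
F_noise = 2.11e-13 N/sqrt(Hz)


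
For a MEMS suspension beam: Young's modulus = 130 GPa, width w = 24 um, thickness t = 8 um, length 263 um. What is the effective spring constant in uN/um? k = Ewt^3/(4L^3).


Step 1: Convert E to consistent units (1 GPa = 1000 uN/um^2).
E = 130 GPa = 130000 uN/um^2
Step 2: Compute t^3 = 8^3 = 512
Step 3: Compute L^3 = 263^3 = 18191447
Step 4: k = 130000 * 24 * 512 / (4 * 18191447)
k = 21.9532 uN/um


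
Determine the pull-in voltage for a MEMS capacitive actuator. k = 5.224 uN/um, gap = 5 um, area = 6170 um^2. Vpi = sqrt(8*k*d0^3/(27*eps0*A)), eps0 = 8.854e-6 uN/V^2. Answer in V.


Step 1: Compute numerator: 8 * k * d0^3 = 8 * 5.224 * 5^3 = 5224.0
Step 2: Compute denominator: 27 * eps0 * A = 27 * 8.854e-6 * 6170 = 1.474988
Step 3: Vpi = sqrt(5224.0 / 1.474988)
Vpi = 59.51 V


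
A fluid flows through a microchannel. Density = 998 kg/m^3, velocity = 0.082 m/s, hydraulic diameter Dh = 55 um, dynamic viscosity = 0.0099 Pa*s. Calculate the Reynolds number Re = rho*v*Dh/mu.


Step 1: Convert Dh to meters: Dh = 55e-6 m
Step 2: Re = rho * v * Dh / mu
Re = 998 * 0.082 * 55e-6 / 0.0099
Re = 0.455


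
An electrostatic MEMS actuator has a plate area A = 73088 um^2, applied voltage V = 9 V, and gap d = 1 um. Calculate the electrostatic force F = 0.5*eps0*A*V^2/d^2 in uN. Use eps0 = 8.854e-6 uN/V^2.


Step 1: Identify parameters.
eps0 = 8.854e-6 uN/V^2, A = 73088 um^2, V = 9 V, d = 1 um
Step 2: Compute V^2 = 9^2 = 81
Step 3: Compute d^2 = 1^2 = 1
Step 4: F = 0.5 * 8.854e-6 * 73088 * 81 / 1
F = 26.208 uN


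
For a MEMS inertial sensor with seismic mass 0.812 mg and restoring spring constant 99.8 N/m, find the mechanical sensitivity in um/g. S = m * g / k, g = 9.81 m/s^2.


Step 1: Convert mass: m = 0.812 mg = 8.12e-07 kg
Step 2: S = m * g / k = 8.12e-07 * 9.81 / 99.8
Step 3: S = 7.98e-08 m/g
Step 4: Convert to um/g: S = 0.08 um/g


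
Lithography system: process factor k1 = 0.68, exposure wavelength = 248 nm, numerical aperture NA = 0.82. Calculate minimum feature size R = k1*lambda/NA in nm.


Step 1: Identify values: k1 = 0.68, lambda = 248 nm, NA = 0.82
Step 2: R = k1 * lambda / NA
R = 0.68 * 248 / 0.82
R = 205.7 nm


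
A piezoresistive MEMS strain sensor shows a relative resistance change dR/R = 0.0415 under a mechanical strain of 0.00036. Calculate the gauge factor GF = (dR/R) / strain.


Step 1: Identify values.
dR/R = 0.0415, strain = 0.00036
Step 2: GF = (dR/R) / strain = 0.0415 / 0.00036
GF = 115.3


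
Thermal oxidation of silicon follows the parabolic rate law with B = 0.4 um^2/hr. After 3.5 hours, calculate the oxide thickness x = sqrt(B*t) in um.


Step 1: Compute B*t = 0.4 * 3.5 = 1.4
Step 2: x = sqrt(1.4)
x = 1.183 um


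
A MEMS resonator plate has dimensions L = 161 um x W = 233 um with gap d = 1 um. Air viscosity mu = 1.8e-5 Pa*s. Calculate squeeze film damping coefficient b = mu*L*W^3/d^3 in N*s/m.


Step 1: Convert to SI.
L = 161e-6 m, W = 233e-6 m, d = 1e-6 m
Step 2: W^3 = (233e-6)^3 = 1.26e-11 m^3
Step 3: d^3 = (1e-6)^3 = 1.00e-18 m^3
Step 4: b = 1.8e-5 * 161e-6 * 1.26e-11 / 1.00e-18
b = 3.67e-02 N*s/m


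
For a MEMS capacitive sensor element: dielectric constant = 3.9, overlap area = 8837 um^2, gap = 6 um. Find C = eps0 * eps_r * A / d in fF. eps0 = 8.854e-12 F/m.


Step 1: Convert area to m^2: A = 8837e-12 m^2
Step 2: Convert gap to m: d = 6e-6 m
Step 3: C = eps0 * eps_r * A / d
C = 8.854e-12 * 3.9 * 8837e-12 / 6e-6
Step 4: Convert to fF (multiply by 1e15).
C = 50.86 fF


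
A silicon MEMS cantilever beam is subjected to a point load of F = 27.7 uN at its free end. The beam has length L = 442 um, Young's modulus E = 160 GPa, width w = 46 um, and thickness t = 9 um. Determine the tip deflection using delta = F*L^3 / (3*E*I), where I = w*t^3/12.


Step 1: Calculate the second moment of area.
I = w * t^3 / 12 = 46 * 9^3 / 12 = 2794.5 um^4
Step 2: Convert E to consistent units (1 GPa = 1000 uN/um^2).
E = 160 GPa = 160000 uN/um^2
Step 3: Calculate tip deflection.
delta = F * L^3 / (3 * E * I)
delta = 27.7 * 442^3 / (3 * 160000 * 2794.5)
delta = 1.7832 um


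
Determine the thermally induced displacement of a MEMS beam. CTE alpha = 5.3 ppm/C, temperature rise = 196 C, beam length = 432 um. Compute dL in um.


Step 1: Convert CTE: alpha = 5.3 ppm/C = 5.3e-6 /C
Step 2: dL = 5.3e-6 * 196 * 432
dL = 0.4488 um


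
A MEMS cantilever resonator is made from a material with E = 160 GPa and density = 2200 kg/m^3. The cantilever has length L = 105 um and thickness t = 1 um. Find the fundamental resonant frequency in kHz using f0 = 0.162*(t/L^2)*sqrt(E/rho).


Step 1: Convert units to SI.
t_SI = 1e-6 m, L_SI = 105e-6 m
Step 2: Calculate sqrt(E/rho).
sqrt(160e9 / 2200) = 8528.03 m/s
Step 3: Compute f0.
f0 = 0.162 * 1e-6 / (105e-6)^2 * 8528.03 = 125309.8 Hz = 125.31 kHz


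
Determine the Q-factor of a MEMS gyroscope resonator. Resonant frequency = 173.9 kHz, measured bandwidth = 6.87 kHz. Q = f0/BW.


Step 1: Q = f0 / bandwidth
Step 2: Q = 173.9 / 6.87
Q = 25.3


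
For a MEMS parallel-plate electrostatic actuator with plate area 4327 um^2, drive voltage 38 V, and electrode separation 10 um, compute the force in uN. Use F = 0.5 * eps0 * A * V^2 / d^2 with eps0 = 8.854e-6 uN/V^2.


Step 1: Identify parameters.
eps0 = 8.854e-6 uN/V^2, A = 4327 um^2, V = 38 V, d = 10 um
Step 2: Compute V^2 = 38^2 = 1444
Step 3: Compute d^2 = 10^2 = 100
Step 4: F = 0.5 * 8.854e-6 * 4327 * 1444 / 100
F = 0.277 uN


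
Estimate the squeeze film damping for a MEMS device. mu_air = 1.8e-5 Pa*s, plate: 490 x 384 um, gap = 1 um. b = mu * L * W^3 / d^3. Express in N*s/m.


Step 1: Convert to SI.
L = 490e-6 m, W = 384e-6 m, d = 1e-6 m
Step 2: W^3 = (384e-6)^3 = 5.66e-11 m^3
Step 3: d^3 = (1e-6)^3 = 1.00e-18 m^3
Step 4: b = 1.8e-5 * 490e-6 * 5.66e-11 / 1.00e-18
b = 4.99e-01 N*s/m


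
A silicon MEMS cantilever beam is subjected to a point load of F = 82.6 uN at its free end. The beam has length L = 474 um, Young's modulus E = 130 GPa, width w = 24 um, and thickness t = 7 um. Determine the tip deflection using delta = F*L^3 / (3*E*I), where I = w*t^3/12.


Step 1: Calculate the second moment of area.
I = w * t^3 / 12 = 24 * 7^3 / 12 = 686.0 um^4
Step 2: Convert E to consistent units (1 GPa = 1000 uN/um^2).
E = 130 GPa = 130000 uN/um^2
Step 3: Calculate tip deflection.
delta = F * L^3 / (3 * E * I)
delta = 82.6 * 474^3 / (3 * 130000 * 686.0)
delta = 32.8796 um


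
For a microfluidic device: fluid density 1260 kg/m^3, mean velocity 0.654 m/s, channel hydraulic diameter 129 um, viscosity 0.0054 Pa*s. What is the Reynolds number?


Step 1: Convert Dh to meters: Dh = 129e-6 m
Step 2: Re = rho * v * Dh / mu
Re = 1260 * 0.654 * 129e-6 / 0.0054
Re = 19.685


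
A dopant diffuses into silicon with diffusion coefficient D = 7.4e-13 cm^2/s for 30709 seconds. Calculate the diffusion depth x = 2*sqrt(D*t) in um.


Step 1: Compute D*t = 7.4e-13 * 30709 = 2.272466e-08 cm^2
Step 2: sqrt(D*t) = 1.50747e-04 cm
Step 3: x = 2 * 1.50747e-04 cm = 3.01494e-04 cm
Step 4: Convert to um (1 cm = 1e4 um): x = 3.015 um


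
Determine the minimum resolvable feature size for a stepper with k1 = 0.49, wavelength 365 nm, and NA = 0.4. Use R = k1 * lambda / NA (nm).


Step 1: Identify values: k1 = 0.49, lambda = 365 nm, NA = 0.4
Step 2: R = k1 * lambda / NA
R = 0.49 * 365 / 0.4
R = 447.1 nm


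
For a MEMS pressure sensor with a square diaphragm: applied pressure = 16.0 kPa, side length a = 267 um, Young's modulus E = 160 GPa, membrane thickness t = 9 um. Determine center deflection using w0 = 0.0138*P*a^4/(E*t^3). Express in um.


Step 1: Convert pressure to compatible units (E is in GPa, so P in GPa).
P = 16.0 kPa = 16.0e-6 GPa
Step 2: Compute numerator: 0.0138 * P * a^4.
a^4 = 267^4 = 5082121521
numerator = 0.0138 * 16.0e-6 * 5082121521 = 1.122e+03
Step 3: Compute denominator: E * t^3 = 160 * 9^3 = 116640
Step 4: w0 = numerator / denominator = 1.122e+03 / 116640 = 0.0096 um


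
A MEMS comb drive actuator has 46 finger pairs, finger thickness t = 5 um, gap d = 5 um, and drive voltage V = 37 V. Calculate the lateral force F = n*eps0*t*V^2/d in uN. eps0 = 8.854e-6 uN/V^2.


Step 1: Parameters: n=46, eps0=8.854e-6 uN/V^2, t=5 um, V=37 V, d=5 um
Step 2: V^2 = 1369
Step 3: F = 46 * 8.854e-6 * 5 * 1369 / 5
F = 0.558 uN


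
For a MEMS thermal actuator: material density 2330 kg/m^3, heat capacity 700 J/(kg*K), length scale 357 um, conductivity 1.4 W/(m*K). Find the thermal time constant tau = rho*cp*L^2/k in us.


Step 1: Convert L to m: L = 357e-6 m
Step 2: L^2 = (357e-6)^2 = 1.27449e-07 m^2
Step 3: tau = 2330 * 700 * 1.27449e-07 / 1.4 = 1.48478085e-01 s
Step 4: Convert to microseconds (multiply by 1e6).
tau = 148478.085 us


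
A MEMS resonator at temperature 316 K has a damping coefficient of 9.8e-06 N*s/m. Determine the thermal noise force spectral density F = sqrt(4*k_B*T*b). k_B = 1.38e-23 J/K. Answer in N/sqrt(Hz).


Step 1: Compute 4 * k_B * T * b
= 4 * 1.38e-23 * 316 * 9.8e-06
= 1.7094e-25 N^2/Hz
Step 2: F_noise = sqrt(1.7094e-25)
F_noise = 4.13e-13 N/sqrt(Hz)


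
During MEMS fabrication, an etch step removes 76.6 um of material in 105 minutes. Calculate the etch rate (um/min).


Step 1: Etch rate = depth / time
Step 2: rate = 76.6 / 105
rate = 0.73 um/min


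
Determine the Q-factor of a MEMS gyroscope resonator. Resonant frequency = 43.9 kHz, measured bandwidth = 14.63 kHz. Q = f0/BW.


Step 1: Q = f0 / bandwidth
Step 2: Q = 43.9 / 14.63
Q = 3.0


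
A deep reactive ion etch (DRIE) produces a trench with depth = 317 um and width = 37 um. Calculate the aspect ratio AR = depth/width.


Step 1: AR = depth / width
Step 2: AR = 317 / 37
AR = 8.6


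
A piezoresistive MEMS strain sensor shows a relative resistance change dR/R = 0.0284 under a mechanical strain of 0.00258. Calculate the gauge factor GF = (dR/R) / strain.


Step 1: Identify values.
dR/R = 0.0284, strain = 0.00258
Step 2: GF = (dR/R) / strain = 0.0284 / 0.00258
GF = 11.0


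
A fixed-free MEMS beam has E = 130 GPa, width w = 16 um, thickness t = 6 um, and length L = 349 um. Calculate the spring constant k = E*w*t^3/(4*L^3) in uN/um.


Step 1: Convert E to consistent units (1 GPa = 1000 uN/um^2).
E = 130 GPa = 130000 uN/um^2
Step 2: Compute t^3 = 6^3 = 216
Step 3: Compute L^3 = 349^3 = 42508549
Step 4: k = 130000 * 16 * 216 / (4 * 42508549)
k = 2.6423 uN/um


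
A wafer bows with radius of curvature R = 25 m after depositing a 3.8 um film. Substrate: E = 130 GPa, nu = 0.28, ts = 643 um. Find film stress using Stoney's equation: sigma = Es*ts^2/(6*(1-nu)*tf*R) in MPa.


Step 1: Compute numerator: Es * ts^2 = 130 * 643^2 = 53748370 (GPa*um^2)
Step 2: Compute denominator (R in um): 6*(1-nu)*tf*R = 6*0.72*3.8*25e6 = 410400000.0 (um^2)
Step 3: sigma (GPa) = 53748370 / 410400000.0 = 1.30966e-01 GPa
Step 4: Convert to MPa (x1000): sigma = 131.0 MPa


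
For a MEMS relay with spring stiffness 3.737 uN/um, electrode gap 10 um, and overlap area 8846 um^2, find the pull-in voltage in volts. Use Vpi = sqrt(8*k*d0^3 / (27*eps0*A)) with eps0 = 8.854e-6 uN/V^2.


Step 1: Compute numerator: 8 * k * d0^3 = 8 * 3.737 * 10^3 = 29896.0
Step 2: Compute denominator: 27 * eps0 * A = 27 * 8.854e-6 * 8846 = 2.114707
Step 3: Vpi = sqrt(29896.0 / 2.114707)
Vpi = 118.9 V


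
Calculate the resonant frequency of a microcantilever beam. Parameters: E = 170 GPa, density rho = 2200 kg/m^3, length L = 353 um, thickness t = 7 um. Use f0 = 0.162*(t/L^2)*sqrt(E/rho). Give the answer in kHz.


Step 1: Convert units to SI.
t_SI = 7e-6 m, L_SI = 353e-6 m
Step 2: Calculate sqrt(E/rho).
sqrt(170e9 / 2200) = 8790.49 m/s
Step 3: Compute f0.
f0 = 0.162 * 7e-6 / (353e-6)^2 * 8790.49 = 79997.6 Hz = 80.0 kHz


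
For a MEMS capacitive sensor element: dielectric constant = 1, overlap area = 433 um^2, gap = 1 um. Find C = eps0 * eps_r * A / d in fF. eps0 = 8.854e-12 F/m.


Step 1: Convert area to m^2: A = 433e-12 m^2
Step 2: Convert gap to m: d = 1e-6 m
Step 3: C = eps0 * eps_r * A / d
C = 8.854e-12 * 1 * 433e-12 / 1e-6
Step 4: Convert to fF (multiply by 1e15).
C = 3.83 fF


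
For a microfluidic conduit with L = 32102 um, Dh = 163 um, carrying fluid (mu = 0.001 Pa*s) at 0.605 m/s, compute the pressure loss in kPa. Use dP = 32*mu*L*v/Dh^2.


Step 1: Convert to SI: L = 32102e-6 m, Dh = 163e-6 m
Step 2: dP = 32 * 0.001 * 32102e-6 * 0.605 / (163e-6)^2
Step 3: dP = 23391.72 Pa
Step 4: Convert to kPa: dP = 23.39 kPa


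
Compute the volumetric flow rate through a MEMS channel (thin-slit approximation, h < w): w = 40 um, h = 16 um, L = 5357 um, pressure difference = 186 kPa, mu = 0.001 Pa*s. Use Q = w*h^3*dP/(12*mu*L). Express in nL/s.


Step 1: Convert all dimensions to SI (meters).
w = 40e-6 m, h = 16e-6 m, L = 5357e-6 m, dP = 186e3 Pa
Step 2: Q = w * h^3 * dP / (12 * mu * L)
Q = 40e-6 * (16e-6)^3 * 186e3 / (12 * 0.001 * 5357e-6) = 4.7405637e-10 m^3/s
Step 3: Convert Q from m^3/s to nL/s (1 m^3 = 1e12 nL, so multiply by 1e12).
Q = 474.056 nL/s


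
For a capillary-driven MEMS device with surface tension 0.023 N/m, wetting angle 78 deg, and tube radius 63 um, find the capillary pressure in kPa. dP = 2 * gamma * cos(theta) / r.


Step 1: cos(78 deg) = 0.2079
Step 2: Convert r to m: r = 63e-6 m
Step 3: dP = 2 * 0.023 * 0.2079 / 63e-6 = 151.8 Pa
Step 4: Convert Pa to kPa (divide by 1000).
dP = 0.15 kPa


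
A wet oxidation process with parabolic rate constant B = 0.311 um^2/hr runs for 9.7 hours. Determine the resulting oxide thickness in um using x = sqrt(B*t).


Step 1: Compute B*t = 0.311 * 9.7 = 3.0167
Step 2: x = sqrt(3.0167)
x = 1.737 um


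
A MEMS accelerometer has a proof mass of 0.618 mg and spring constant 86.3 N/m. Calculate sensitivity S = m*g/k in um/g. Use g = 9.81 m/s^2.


Step 1: Convert mass: m = 0.618 mg = 6.18e-07 kg
Step 2: S = m * g / k = 6.18e-07 * 9.81 / 86.3
Step 3: S = 7.03e-08 m/g
Step 4: Convert to um/g: S = 0.07 um/g


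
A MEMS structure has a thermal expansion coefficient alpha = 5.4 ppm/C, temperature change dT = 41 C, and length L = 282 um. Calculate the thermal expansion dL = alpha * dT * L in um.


Step 1: Convert CTE: alpha = 5.4 ppm/C = 5.4e-6 /C
Step 2: dL = 5.4e-6 * 41 * 282
dL = 0.0624 um


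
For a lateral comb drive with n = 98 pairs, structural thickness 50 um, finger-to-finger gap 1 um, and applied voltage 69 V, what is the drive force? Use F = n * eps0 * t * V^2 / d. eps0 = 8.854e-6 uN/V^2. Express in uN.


Step 1: Parameters: n=98, eps0=8.854e-6 uN/V^2, t=50 um, V=69 V, d=1 um
Step 2: V^2 = 4761
Step 3: F = 98 * 8.854e-6 * 50 * 4761 / 1
F = 206.554 uN


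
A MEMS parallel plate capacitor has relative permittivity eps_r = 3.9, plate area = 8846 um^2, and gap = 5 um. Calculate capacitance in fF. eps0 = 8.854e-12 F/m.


Step 1: Convert area to m^2: A = 8846e-12 m^2
Step 2: Convert gap to m: d = 5e-6 m
Step 3: C = eps0 * eps_r * A / d
C = 8.854e-12 * 3.9 * 8846e-12 / 5e-6
Step 4: Convert to fF (multiply by 1e15).
C = 61.09 fF


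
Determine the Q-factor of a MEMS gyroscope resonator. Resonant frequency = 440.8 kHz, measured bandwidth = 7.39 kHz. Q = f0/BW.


Step 1: Q = f0 / bandwidth
Step 2: Q = 440.8 / 7.39
Q = 59.6


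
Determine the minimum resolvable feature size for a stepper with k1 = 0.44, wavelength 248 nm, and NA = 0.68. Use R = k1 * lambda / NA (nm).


Step 1: Identify values: k1 = 0.44, lambda = 248 nm, NA = 0.68
Step 2: R = k1 * lambda / NA
R = 0.44 * 248 / 0.68
R = 160.5 nm


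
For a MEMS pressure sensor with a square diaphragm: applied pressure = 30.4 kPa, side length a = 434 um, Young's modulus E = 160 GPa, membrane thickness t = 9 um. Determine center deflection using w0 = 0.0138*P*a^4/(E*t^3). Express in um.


Step 1: Convert pressure to compatible units (E is in GPa, so P in GPa).
P = 30.4 kPa = 30.4e-6 GPa
Step 2: Compute numerator: 0.0138 * P * a^4.
a^4 = 434^4 = 35477982736
numerator = 0.0138 * 30.4e-6 * 35477982736 = 1.48837e+04
Step 3: Compute denominator: E * t^3 = 160 * 9^3 = 116640
Step 4: w0 = numerator / denominator = 1.48837e+04 / 116640 = 0.1276 um


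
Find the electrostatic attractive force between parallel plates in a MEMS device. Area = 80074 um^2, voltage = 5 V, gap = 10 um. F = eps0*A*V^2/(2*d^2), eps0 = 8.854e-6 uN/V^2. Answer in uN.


Step 1: Identify parameters.
eps0 = 8.854e-6 uN/V^2, A = 80074 um^2, V = 5 V, d = 10 um
Step 2: Compute V^2 = 5^2 = 25
Step 3: Compute d^2 = 10^2 = 100
Step 4: F = 0.5 * 8.854e-6 * 80074 * 25 / 100
F = 0.089 uN


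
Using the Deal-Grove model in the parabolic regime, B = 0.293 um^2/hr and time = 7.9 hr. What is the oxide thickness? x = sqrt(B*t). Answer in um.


Step 1: Compute B*t = 0.293 * 7.9 = 2.3147
Step 2: x = sqrt(2.3147)
x = 1.521 um


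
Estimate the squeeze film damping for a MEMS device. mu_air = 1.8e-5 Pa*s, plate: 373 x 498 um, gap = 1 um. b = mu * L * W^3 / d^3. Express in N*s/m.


Step 1: Convert to SI.
L = 373e-6 m, W = 498e-6 m, d = 1e-6 m
Step 2: W^3 = (498e-6)^3 = 1.24e-10 m^3
Step 3: d^3 = (1e-6)^3 = 1.00e-18 m^3
Step 4: b = 1.8e-5 * 373e-6 * 1.24e-10 / 1.00e-18
b = 8.29e-01 N*s/m


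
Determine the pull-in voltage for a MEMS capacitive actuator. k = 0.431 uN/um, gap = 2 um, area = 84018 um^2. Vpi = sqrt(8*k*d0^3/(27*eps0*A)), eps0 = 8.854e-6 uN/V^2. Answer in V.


Step 1: Compute numerator: 8 * k * d0^3 = 8 * 0.431 * 2^3 = 27.584
Step 2: Compute denominator: 27 * eps0 * A = 27 * 8.854e-6 * 84018 = 20.085175
Step 3: Vpi = sqrt(27.584 / 20.085175)
Vpi = 1.17 V


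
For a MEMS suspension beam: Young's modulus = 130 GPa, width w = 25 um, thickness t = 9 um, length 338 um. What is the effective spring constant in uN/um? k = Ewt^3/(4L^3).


Step 1: Convert E to consistent units (1 GPa = 1000 uN/um^2).
E = 130 GPa = 130000 uN/um^2
Step 2: Compute t^3 = 9^3 = 729
Step 3: Compute L^3 = 338^3 = 38614472
Step 4: k = 130000 * 25 * 729 / (4 * 38614472)
k = 15.3391 uN/um


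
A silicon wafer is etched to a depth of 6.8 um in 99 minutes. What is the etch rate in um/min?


Step 1: Etch rate = depth / time
Step 2: rate = 6.8 / 99
rate = 0.069 um/min


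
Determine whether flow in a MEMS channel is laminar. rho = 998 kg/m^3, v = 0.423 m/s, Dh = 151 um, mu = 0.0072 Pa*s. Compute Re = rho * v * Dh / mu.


Step 1: Convert Dh to meters: Dh = 151e-6 m
Step 2: Re = rho * v * Dh / mu
Re = 998 * 0.423 * 151e-6 / 0.0072
Re = 8.854
Since Re = 8.854 is below ~2300, the flow is laminar.


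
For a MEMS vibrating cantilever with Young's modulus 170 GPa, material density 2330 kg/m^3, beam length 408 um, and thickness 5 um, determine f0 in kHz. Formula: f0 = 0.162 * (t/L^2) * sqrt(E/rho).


Step 1: Convert units to SI.
t_SI = 5e-6 m, L_SI = 408e-6 m
Step 2: Calculate sqrt(E/rho).
sqrt(170e9 / 2330) = 8541.74 m/s
Step 3: Compute f0.
f0 = 0.162 * 5e-6 / (408e-6)^2 * 8541.74 = 41563.4 Hz = 41.56 kHz


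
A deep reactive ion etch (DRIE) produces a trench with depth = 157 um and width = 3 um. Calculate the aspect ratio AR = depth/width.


Step 1: AR = depth / width
Step 2: AR = 157 / 3
AR = 52.3


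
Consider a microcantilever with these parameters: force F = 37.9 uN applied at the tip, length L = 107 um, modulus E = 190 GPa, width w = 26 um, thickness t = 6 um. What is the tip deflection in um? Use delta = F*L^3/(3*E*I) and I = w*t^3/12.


Step 1: Calculate the second moment of area.
I = w * t^3 / 12 = 26 * 6^3 / 12 = 468.0 um^4
Step 2: Convert E to consistent units (1 GPa = 1000 uN/um^2).
E = 190 GPa = 190000 uN/um^2
Step 3: Calculate tip deflection.
delta = F * L^3 / (3 * E * I)
delta = 37.9 * 107^3 / (3 * 190000 * 468.0)
delta = 0.174 um


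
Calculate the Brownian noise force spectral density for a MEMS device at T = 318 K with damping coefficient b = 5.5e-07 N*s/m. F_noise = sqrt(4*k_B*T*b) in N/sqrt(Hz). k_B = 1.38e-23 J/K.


Step 1: Compute 4 * k_B * T * b
= 4 * 1.38e-23 * 318 * 5.5e-07
= 9.6545e-27 N^2/Hz
Step 2: F_noise = sqrt(9.6545e-27)
F_noise = 9.83e-14 N/sqrt(Hz)


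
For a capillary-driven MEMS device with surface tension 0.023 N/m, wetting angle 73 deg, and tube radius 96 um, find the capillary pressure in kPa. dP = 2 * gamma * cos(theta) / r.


Step 1: cos(73 deg) = 0.2924
Step 2: Convert r to m: r = 96e-6 m
Step 3: dP = 2 * 0.023 * 0.2924 / 96e-6 = 140.1 Pa
Step 4: Convert Pa to kPa (divide by 1000).
dP = 0.14 kPa


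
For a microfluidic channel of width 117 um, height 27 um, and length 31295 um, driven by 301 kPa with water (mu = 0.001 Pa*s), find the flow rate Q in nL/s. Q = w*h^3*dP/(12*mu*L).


Step 1: Convert all dimensions to SI (meters).
w = 117e-6 m, h = 27e-6 m, L = 31295e-6 m, dP = 301e3 Pa
Step 2: Q = w * h^3 * dP / (12 * mu * L)
Q = 117e-6 * (27e-6)^3 * 301e3 / (12 * 0.001 * 31295e-6) = 1.84581193e-09 m^3/s
Step 3: Convert Q from m^3/s to nL/s (1 m^3 = 1e12 nL, so multiply by 1e12).
Q = 1845.812 nL/s


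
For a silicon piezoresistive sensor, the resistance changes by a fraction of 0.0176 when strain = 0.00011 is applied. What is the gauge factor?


Step 1: Identify values.
dR/R = 0.0176, strain = 0.00011
Step 2: GF = (dR/R) / strain = 0.0176 / 0.00011
GF = 160.0


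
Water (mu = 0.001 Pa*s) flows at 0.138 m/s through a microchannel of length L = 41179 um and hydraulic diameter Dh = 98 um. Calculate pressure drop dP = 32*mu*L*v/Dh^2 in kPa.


Step 1: Convert to SI: L = 41179e-6 m, Dh = 98e-6 m
Step 2: dP = 32 * 0.001 * 41179e-6 * 0.138 / (98e-6)^2
Step 3: dP = 18934.45 Pa
Step 4: Convert to kPa: dP = 18.93 kPa


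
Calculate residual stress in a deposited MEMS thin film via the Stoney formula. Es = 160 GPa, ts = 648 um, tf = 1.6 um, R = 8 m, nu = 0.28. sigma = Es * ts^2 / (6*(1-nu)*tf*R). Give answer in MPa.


Step 1: Compute numerator: Es * ts^2 = 160 * 648^2 = 67184640 (GPa*um^2)
Step 2: Compute denominator (R in um): 6*(1-nu)*tf*R = 6*0.72*1.6*8e6 = 55296000.0 (um^2)
Step 3: sigma (GPa) = 67184640 / 55296000.0 = 1.215e+00 GPa
Step 4: Convert to MPa (x1000): sigma = 1215.0 MPa


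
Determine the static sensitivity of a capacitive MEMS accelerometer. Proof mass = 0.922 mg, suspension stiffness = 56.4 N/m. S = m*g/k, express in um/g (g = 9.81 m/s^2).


Step 1: Convert mass: m = 0.922 mg = 9.22e-07 kg
Step 2: S = m * g / k = 9.22e-07 * 9.81 / 56.4
Step 3: S = 1.60e-07 m/g
Step 4: Convert to um/g: S = 0.16 um/g


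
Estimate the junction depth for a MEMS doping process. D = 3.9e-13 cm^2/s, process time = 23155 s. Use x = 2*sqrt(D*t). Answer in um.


Step 1: Compute D*t = 3.9e-13 * 23155 = 9.03045e-09 cm^2
Step 2: sqrt(D*t) = 9.50287e-05 cm
Step 3: x = 2 * 9.50287e-05 cm = 1.900574e-04 cm
Step 4: Convert to um (1 cm = 1e4 um): x = 1.901 um


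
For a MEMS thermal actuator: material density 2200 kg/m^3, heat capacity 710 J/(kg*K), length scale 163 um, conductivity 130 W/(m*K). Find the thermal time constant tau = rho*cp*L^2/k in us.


Step 1: Convert L to m: L = 163e-6 m
Step 2: L^2 = (163e-6)^2 = 2.6569e-08 m^2
Step 3: tau = 2200 * 710 * 2.6569e-08 / 130 = 3.1923675e-04 s
Step 4: Convert to microseconds (multiply by 1e6).
tau = 319.237 us


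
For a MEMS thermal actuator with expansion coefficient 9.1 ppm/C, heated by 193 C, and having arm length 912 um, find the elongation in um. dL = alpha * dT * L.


Step 1: Convert CTE: alpha = 9.1 ppm/C = 9.1e-6 /C
Step 2: dL = 9.1e-6 * 193 * 912
dL = 1.6017 um


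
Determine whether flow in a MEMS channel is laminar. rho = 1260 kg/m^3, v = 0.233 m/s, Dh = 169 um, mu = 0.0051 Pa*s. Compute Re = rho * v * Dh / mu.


Step 1: Convert Dh to meters: Dh = 169e-6 m
Step 2: Re = rho * v * Dh / mu
Re = 1260 * 0.233 * 169e-6 / 0.0051
Re = 9.728
Since Re = 9.728 is below ~2300, the flow is laminar.


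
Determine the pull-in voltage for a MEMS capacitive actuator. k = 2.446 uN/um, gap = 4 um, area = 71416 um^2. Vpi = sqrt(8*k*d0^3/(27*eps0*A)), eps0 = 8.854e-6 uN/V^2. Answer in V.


Step 1: Compute numerator: 8 * k * d0^3 = 8 * 2.446 * 4^3 = 1252.352
Step 2: Compute denominator: 27 * eps0 * A = 27 * 8.854e-6 * 71416 = 17.072566
Step 3: Vpi = sqrt(1252.352 / 17.072566)
Vpi = 8.56 V


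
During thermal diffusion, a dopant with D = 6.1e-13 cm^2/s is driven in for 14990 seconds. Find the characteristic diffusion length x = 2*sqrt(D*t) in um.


Step 1: Compute D*t = 6.1e-13 * 14990 = 9.1439e-09 cm^2
Step 2: sqrt(D*t) = 9.56237e-05 cm
Step 3: x = 2 * 9.56237e-05 cm = 1.912474e-04 cm
Step 4: Convert to um (1 cm = 1e4 um): x = 1.912 um


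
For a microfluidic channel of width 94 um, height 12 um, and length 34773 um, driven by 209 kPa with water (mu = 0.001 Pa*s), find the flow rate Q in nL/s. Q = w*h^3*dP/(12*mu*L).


Step 1: Convert all dimensions to SI (meters).
w = 94e-6 m, h = 12e-6 m, L = 34773e-6 m, dP = 209e3 Pa
Step 2: Q = w * h^3 * dP / (12 * mu * L)
Q = 94e-6 * (12e-6)^3 * 209e3 / (12 * 0.001 * 34773e-6) = 8.135691e-11 m^3/s
Step 3: Convert Q from m^3/s to nL/s (1 m^3 = 1e12 nL, so multiply by 1e12).
Q = 81.357 nL/s


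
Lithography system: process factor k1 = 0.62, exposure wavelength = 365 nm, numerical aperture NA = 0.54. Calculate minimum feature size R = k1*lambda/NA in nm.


Step 1: Identify values: k1 = 0.62, lambda = 365 nm, NA = 0.54
Step 2: R = k1 * lambda / NA
R = 0.62 * 365 / 0.54
R = 419.1 nm


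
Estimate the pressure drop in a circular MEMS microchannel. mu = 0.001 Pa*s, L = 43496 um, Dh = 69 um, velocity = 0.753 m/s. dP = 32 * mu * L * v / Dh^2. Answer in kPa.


Step 1: Convert to SI: L = 43496e-6 m, Dh = 69e-6 m
Step 2: dP = 32 * 0.001 * 43496e-6 * 0.753 / (69e-6)^2
Step 3: dP = 220138.55 Pa
Step 4: Convert to kPa: dP = 220.14 kPa


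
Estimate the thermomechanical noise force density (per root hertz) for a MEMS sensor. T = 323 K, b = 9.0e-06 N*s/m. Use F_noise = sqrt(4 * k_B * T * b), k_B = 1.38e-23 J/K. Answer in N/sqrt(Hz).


Step 1: Compute 4 * k_B * T * b
= 4 * 1.38e-23 * 323 * 9.0e-06
= 1.6047e-25 N^2/Hz
Step 2: F_noise = sqrt(1.6047e-25)
F_noise = 4.01e-13 N/sqrt(Hz)


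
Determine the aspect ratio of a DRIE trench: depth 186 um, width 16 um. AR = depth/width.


Step 1: AR = depth / width
Step 2: AR = 186 / 16
AR = 11.6


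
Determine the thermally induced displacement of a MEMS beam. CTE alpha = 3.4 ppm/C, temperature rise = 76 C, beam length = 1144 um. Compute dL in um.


Step 1: Convert CTE: alpha = 3.4 ppm/C = 3.4e-6 /C
Step 2: dL = 3.4e-6 * 76 * 1144
dL = 0.2956 um


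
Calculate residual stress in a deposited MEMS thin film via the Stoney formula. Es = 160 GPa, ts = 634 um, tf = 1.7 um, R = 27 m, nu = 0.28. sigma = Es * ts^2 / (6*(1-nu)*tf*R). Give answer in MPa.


Step 1: Compute numerator: Es * ts^2 = 160 * 634^2 = 64312960 (GPa*um^2)
Step 2: Compute denominator (R in um): 6*(1-nu)*tf*R = 6*0.72*1.7*27e6 = 198288000.0 (um^2)
Step 3: sigma (GPa) = 64312960 / 198288000.0 = 3.24341e-01 GPa
Step 4: Convert to MPa (x1000): sigma = 324.3 MPa


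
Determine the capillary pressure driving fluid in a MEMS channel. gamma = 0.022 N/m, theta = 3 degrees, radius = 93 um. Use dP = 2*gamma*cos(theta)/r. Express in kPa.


Step 1: cos(3 deg) = 0.9986
Step 2: Convert r to m: r = 93e-6 m
Step 3: dP = 2 * 0.022 * 0.9986 / 93e-6 = 472.5 Pa
Step 4: Convert Pa to kPa (divide by 1000).
dP = 0.47 kPa


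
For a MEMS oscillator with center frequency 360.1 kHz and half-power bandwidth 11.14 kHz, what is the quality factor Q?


Step 1: Q = f0 / bandwidth
Step 2: Q = 360.1 / 11.14
Q = 32.3


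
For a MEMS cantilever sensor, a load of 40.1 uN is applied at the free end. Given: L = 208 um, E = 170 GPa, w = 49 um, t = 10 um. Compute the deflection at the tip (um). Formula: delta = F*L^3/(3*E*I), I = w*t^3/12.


Step 1: Calculate the second moment of area.
I = w * t^3 / 12 = 49 * 10^3 / 12 = 4083.3333 um^4
Step 2: Convert E to consistent units (1 GPa = 1000 uN/um^2).
E = 170 GPa = 170000 uN/um^2
Step 3: Calculate tip deflection.
delta = F * L^3 / (3 * E * I)
delta = 40.1 * 208^3 / (3 * 170000 * 4083.3333)
delta = 0.1733 um
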